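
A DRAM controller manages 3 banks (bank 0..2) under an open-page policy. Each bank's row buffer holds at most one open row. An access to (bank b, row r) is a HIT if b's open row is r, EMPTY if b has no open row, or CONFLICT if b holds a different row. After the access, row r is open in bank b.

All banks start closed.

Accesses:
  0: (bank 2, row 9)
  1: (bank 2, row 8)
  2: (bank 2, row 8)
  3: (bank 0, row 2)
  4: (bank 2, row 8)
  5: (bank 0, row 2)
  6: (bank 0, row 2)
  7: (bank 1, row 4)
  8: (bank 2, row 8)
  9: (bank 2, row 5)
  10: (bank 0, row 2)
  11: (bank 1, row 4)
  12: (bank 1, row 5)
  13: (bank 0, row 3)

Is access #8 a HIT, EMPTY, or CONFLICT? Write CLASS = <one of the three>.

  [0] b2 r9: no row ⇒ E
  [1] b2 r8: had r9 ⇒ C
  [2] b2 r8: had r8 ⇒ H
  [3] b0 r2: no row ⇒ E
  [4] b2 r8: had r8 ⇒ H
  [5] b0 r2: had r2 ⇒ H
  [6] b0 r2: had r2 ⇒ H
  [7] b1 r4: no row ⇒ E
  [8] b2 r8: had r8 ⇒ H
  [9] b2 r5: had r8 ⇒ C
  [10] b0 r2: had r2 ⇒ H
  [11] b1 r4: had r4 ⇒ H
  [12] b1 r5: had r4 ⇒ C
  [13] b0 r3: had r2 ⇒ C

CLASS = HIT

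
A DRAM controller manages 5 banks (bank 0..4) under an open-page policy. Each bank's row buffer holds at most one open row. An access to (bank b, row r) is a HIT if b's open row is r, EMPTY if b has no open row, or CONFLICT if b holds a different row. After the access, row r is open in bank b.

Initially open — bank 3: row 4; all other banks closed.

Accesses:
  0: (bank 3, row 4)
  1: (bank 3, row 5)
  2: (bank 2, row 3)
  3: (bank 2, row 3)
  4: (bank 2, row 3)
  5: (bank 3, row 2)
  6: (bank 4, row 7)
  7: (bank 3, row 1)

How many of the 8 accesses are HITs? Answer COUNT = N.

0: bank 3 row 4 — prev 4 → HIT
1: bank 3 row 5 — prev 4 → CONFLICT
2: bank 2 row 3 — prev None → EMPTY
3: bank 2 row 3 — prev 3 → HIT
4: bank 2 row 3 — prev 3 → HIT
5: bank 3 row 2 — prev 5 → CONFLICT
6: bank 4 row 7 — prev None → EMPTY
7: bank 3 row 1 — prev 2 → CONFLICT

COUNT = 3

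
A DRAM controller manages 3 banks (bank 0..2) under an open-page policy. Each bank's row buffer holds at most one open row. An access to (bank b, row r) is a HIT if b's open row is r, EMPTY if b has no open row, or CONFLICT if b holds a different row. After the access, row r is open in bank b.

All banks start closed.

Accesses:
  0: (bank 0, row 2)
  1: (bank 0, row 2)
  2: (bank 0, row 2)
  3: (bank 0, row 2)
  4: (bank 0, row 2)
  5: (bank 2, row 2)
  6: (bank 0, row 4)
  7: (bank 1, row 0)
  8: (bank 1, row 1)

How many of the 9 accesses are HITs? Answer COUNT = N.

COUNT = 4

step 0: bank0 None->2 [EMPTY]
step 1: bank0 2->2 [HIT]
step 2: bank0 2->2 [HIT]
step 3: bank0 2->2 [HIT]
step 4: bank0 2->2 [HIT]
step 5: bank2 None->2 [EMPTY]
step 6: bank0 2->4 [CONFLICT]
step 7: bank1 None->0 [EMPTY]
step 8: bank1 0->1 [CONFLICT]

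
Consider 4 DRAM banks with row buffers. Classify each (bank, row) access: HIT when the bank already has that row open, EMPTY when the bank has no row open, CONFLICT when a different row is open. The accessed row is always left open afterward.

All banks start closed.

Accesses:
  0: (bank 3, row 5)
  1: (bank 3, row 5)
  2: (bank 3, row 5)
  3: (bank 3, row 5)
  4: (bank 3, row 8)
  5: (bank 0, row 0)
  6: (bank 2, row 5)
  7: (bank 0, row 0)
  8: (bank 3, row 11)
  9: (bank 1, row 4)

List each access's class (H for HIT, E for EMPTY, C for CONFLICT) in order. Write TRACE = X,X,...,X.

TRACE = E,H,H,H,C,E,E,H,C,E

#0 (3,5) E
#1 (3,5) H  (was 5)
#2 (3,5) H  (was 5)
#3 (3,5) H  (was 5)
#4 (3,8) C  (was 5)
#5 (0,0) E
#6 (2,5) E
#7 (0,0) H  (was 0)
#8 (3,11) C  (was 8)
#9 (1,4) E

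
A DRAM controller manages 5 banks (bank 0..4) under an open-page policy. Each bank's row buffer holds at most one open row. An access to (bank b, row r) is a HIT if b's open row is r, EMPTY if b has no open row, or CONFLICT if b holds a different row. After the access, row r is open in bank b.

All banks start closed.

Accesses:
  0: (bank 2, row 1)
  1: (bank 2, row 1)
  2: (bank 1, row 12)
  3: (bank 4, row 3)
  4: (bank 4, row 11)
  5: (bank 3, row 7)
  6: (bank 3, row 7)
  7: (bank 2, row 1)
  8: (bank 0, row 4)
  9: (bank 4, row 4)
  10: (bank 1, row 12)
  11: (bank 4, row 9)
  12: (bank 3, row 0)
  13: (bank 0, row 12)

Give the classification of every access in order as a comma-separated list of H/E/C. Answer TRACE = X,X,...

TRACE = E,H,E,E,C,E,H,H,E,C,H,C,C,C

  [0] b2 r1: no row ⇒ E
  [1] b2 r1: had r1 ⇒ H
  [2] b1 r12: no row ⇒ E
  [3] b4 r3: no row ⇒ E
  [4] b4 r11: had r3 ⇒ C
  [5] b3 r7: no row ⇒ E
  [6] b3 r7: had r7 ⇒ H
  [7] b2 r1: had r1 ⇒ H
  [8] b0 r4: no row ⇒ E
  [9] b4 r4: had r11 ⇒ C
  [10] b1 r12: had r12 ⇒ H
  [11] b4 r9: had r4 ⇒ C
  [12] b3 r0: had r7 ⇒ C
  [13] b0 r12: had r4 ⇒ C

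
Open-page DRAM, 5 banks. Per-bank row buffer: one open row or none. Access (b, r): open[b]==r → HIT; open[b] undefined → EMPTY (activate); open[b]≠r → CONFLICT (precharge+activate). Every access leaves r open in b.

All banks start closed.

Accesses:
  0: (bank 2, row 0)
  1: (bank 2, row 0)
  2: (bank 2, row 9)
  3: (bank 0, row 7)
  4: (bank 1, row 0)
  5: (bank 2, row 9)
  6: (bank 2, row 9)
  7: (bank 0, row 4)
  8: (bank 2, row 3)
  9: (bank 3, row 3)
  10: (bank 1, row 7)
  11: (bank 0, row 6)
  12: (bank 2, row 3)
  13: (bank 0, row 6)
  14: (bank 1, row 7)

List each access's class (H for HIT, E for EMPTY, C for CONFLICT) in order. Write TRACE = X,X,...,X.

0: bank 2 row 0 — prev None → EMPTY
1: bank 2 row 0 — prev 0 → HIT
2: bank 2 row 9 — prev 0 → CONFLICT
3: bank 0 row 7 — prev None → EMPTY
4: bank 1 row 0 — prev None → EMPTY
5: bank 2 row 9 — prev 9 → HIT
6: bank 2 row 9 — prev 9 → HIT
7: bank 0 row 4 — prev 7 → CONFLICT
8: bank 2 row 3 — prev 9 → CONFLICT
9: bank 3 row 3 — prev None → EMPTY
10: bank 1 row 7 — prev 0 → CONFLICT
11: bank 0 row 6 — prev 4 → CONFLICT
12: bank 2 row 3 — prev 3 → HIT
13: bank 0 row 6 — prev 6 → HIT
14: bank 1 row 7 — prev 7 → HIT

TRACE = E,H,C,E,E,H,H,C,C,E,C,C,H,H,H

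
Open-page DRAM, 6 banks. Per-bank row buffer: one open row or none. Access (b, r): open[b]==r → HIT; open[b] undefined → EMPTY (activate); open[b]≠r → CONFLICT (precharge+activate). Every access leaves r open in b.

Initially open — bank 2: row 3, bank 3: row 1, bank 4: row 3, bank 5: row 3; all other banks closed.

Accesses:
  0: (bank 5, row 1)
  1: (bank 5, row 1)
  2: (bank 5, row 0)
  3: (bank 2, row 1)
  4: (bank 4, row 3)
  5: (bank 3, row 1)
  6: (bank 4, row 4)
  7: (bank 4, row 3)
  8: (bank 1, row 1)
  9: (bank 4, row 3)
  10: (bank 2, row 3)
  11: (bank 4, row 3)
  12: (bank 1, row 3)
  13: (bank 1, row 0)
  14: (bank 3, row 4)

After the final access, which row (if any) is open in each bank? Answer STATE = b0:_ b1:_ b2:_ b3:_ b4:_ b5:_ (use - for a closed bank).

#0 (5,1) C  (was 3)
#1 (5,1) H  (was 1)
#2 (5,0) C  (was 1)
#3 (2,1) C  (was 3)
#4 (4,3) H  (was 3)
#5 (3,1) H  (was 1)
#6 (4,4) C  (was 3)
#7 (4,3) C  (was 4)
#8 (1,1) E
#9 (4,3) H  (was 3)
#10 (2,3) C  (was 1)
#11 (4,3) H  (was 3)
#12 (1,3) C  (was 1)
#13 (1,0) C  (was 3)
#14 (3,4) C  (was 1)

STATE = b0:- b1:0 b2:3 b3:4 b4:3 b5:0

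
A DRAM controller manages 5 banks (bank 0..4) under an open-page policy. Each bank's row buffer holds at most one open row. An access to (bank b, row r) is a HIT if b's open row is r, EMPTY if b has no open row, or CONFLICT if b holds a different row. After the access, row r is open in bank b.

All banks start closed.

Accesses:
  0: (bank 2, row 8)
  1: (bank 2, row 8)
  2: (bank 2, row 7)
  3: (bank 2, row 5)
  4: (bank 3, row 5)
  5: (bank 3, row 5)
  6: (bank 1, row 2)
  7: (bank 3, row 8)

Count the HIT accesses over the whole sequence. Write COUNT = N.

COUNT = 2

step 0: bank2 None->8 [EMPTY]
step 1: bank2 8->8 [HIT]
step 2: bank2 8->7 [CONFLICT]
step 3: bank2 7->5 [CONFLICT]
step 4: bank3 None->5 [EMPTY]
step 5: bank3 5->5 [HIT]
step 6: bank1 None->2 [EMPTY]
step 7: bank3 5->8 [CONFLICT]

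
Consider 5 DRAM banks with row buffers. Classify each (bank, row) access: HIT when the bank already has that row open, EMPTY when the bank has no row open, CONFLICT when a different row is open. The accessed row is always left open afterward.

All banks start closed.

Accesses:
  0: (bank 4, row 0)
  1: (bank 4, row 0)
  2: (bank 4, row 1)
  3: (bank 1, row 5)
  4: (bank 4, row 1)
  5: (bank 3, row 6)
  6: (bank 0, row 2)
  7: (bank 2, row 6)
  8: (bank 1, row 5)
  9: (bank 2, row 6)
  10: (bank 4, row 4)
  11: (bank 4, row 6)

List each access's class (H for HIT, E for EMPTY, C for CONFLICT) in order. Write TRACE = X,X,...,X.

#0 (4,0) E
#1 (4,0) H  (was 0)
#2 (4,1) C  (was 0)
#3 (1,5) E
#4 (4,1) H  (was 1)
#5 (3,6) E
#6 (0,2) E
#7 (2,6) E
#8 (1,5) H  (was 5)
#9 (2,6) H  (was 6)
#10 (4,4) C  (was 1)
#11 (4,6) C  (was 4)

TRACE = E,H,C,E,H,E,E,E,H,H,C,C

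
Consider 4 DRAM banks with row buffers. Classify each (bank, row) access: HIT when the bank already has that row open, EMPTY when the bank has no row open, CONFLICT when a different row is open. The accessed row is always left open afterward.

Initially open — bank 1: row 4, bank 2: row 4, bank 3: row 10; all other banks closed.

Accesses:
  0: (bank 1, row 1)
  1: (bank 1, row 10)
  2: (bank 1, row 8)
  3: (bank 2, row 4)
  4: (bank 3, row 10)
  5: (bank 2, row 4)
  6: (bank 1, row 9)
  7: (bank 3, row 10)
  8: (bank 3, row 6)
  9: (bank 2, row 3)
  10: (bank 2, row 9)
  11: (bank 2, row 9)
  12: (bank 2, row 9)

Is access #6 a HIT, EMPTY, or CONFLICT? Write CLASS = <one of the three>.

step 0: bank1 4->1 [CONFLICT]
step 1: bank1 1->10 [CONFLICT]
step 2: bank1 10->8 [CONFLICT]
step 3: bank2 4->4 [HIT]
step 4: bank3 10->10 [HIT]
step 5: bank2 4->4 [HIT]
step 6: bank1 8->9 [CONFLICT]
step 7: bank3 10->10 [HIT]
step 8: bank3 10->6 [CONFLICT]
step 9: bank2 4->3 [CONFLICT]
step 10: bank2 3->9 [CONFLICT]
step 11: bank2 9->9 [HIT]
step 12: bank2 9->9 [HIT]

CLASS = CONFLICT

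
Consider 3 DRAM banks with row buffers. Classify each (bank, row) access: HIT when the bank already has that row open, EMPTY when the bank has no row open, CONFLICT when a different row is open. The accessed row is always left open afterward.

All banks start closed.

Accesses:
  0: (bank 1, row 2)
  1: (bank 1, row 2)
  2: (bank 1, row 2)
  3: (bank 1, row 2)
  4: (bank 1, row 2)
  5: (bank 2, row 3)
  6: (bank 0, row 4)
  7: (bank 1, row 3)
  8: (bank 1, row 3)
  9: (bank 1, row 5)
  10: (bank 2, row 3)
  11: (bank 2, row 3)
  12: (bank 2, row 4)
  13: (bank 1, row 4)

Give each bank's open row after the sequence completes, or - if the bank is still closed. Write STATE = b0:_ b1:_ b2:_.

  [0] b1 r2: no row ⇒ E
  [1] b1 r2: had r2 ⇒ H
  [2] b1 r2: had r2 ⇒ H
  [3] b1 r2: had r2 ⇒ H
  [4] b1 r2: had r2 ⇒ H
  [5] b2 r3: no row ⇒ E
  [6] b0 r4: no row ⇒ E
  [7] b1 r3: had r2 ⇒ C
  [8] b1 r3: had r3 ⇒ H
  [9] b1 r5: had r3 ⇒ C
  [10] b2 r3: had r3 ⇒ H
  [11] b2 r3: had r3 ⇒ H
  [12] b2 r4: had r3 ⇒ C
  [13] b1 r4: had r5 ⇒ C

STATE = b0:4 b1:4 b2:4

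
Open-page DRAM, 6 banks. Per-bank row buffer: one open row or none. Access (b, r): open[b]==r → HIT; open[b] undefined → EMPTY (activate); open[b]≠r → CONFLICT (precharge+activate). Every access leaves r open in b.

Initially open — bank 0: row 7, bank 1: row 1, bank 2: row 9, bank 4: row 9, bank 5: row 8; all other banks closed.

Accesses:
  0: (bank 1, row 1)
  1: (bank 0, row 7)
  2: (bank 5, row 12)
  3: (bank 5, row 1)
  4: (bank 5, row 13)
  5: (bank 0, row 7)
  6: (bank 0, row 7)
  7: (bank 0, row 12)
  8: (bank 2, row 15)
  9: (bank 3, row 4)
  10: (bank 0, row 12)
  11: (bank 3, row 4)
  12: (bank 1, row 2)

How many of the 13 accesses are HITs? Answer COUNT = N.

#0 (1,1) H  (was 1)
#1 (0,7) H  (was 7)
#2 (5,12) C  (was 8)
#3 (5,1) C  (was 12)
#4 (5,13) C  (was 1)
#5 (0,7) H  (was 7)
#6 (0,7) H  (was 7)
#7 (0,12) C  (was 7)
#8 (2,15) C  (was 9)
#9 (3,4) E
#10 (0,12) H  (was 12)
#11 (3,4) H  (was 4)
#12 (1,2) C  (was 1)

COUNT = 6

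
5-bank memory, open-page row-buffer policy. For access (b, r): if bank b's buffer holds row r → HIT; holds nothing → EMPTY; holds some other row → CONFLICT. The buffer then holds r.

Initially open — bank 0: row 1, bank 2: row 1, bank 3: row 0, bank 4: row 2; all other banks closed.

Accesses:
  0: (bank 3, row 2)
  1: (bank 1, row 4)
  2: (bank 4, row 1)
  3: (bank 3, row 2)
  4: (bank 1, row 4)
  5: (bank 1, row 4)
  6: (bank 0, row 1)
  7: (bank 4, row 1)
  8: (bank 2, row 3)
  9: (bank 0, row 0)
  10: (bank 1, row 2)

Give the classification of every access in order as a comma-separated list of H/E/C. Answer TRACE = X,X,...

#0 (3,2) C  (was 0)
#1 (1,4) E
#2 (4,1) C  (was 2)
#3 (3,2) H  (was 2)
#4 (1,4) H  (was 4)
#5 (1,4) H  (was 4)
#6 (0,1) H  (was 1)
#7 (4,1) H  (was 1)
#8 (2,3) C  (was 1)
#9 (0,0) C  (was 1)
#10 (1,2) C  (was 4)

TRACE = C,E,C,H,H,H,H,H,C,C,C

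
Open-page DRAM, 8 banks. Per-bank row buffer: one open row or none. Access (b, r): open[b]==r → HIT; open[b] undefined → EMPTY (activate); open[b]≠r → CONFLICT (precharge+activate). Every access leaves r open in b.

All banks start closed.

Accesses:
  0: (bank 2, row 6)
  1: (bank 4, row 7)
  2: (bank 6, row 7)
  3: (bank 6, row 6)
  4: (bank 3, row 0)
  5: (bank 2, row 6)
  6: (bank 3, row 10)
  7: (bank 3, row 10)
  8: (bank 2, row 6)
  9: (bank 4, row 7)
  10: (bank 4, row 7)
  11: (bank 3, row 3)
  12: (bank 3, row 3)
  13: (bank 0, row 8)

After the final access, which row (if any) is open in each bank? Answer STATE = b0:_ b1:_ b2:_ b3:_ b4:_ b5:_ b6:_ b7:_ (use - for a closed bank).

step 0: bank2 None->6 [EMPTY]
step 1: bank4 None->7 [EMPTY]
step 2: bank6 None->7 [EMPTY]
step 3: bank6 7->6 [CONFLICT]
step 4: bank3 None->0 [EMPTY]
step 5: bank2 6->6 [HIT]
step 6: bank3 0->10 [CONFLICT]
step 7: bank3 10->10 [HIT]
step 8: bank2 6->6 [HIT]
step 9: bank4 7->7 [HIT]
step 10: bank4 7->7 [HIT]
step 11: bank3 10->3 [CONFLICT]
step 12: bank3 3->3 [HIT]
step 13: bank0 None->8 [EMPTY]

STATE = b0:8 b1:- b2:6 b3:3 b4:7 b5:- b6:6 b7:-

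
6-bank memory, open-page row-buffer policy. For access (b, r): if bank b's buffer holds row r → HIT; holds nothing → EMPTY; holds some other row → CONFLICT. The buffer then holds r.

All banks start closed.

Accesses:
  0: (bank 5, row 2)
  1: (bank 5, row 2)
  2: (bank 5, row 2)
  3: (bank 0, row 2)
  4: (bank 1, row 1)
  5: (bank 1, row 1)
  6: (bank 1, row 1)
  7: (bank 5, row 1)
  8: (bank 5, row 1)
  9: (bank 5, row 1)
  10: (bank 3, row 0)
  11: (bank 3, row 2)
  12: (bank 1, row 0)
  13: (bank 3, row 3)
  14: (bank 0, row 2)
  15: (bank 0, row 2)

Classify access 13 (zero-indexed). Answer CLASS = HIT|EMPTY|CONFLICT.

CLASS = CONFLICT

0: bank 5 row 2 — prev None → EMPTY
1: bank 5 row 2 — prev 2 → HIT
2: bank 5 row 2 — prev 2 → HIT
3: bank 0 row 2 — prev None → EMPTY
4: bank 1 row 1 — prev None → EMPTY
5: bank 1 row 1 — prev 1 → HIT
6: bank 1 row 1 — prev 1 → HIT
7: bank 5 row 1 — prev 2 → CONFLICT
8: bank 5 row 1 — prev 1 → HIT
9: bank 5 row 1 — prev 1 → HIT
10: bank 3 row 0 — prev None → EMPTY
11: bank 3 row 2 — prev 0 → CONFLICT
12: bank 1 row 0 — prev 1 → CONFLICT
13: bank 3 row 3 — prev 2 → CONFLICT
14: bank 0 row 2 — prev 2 → HIT
15: bank 0 row 2 — prev 2 → HIT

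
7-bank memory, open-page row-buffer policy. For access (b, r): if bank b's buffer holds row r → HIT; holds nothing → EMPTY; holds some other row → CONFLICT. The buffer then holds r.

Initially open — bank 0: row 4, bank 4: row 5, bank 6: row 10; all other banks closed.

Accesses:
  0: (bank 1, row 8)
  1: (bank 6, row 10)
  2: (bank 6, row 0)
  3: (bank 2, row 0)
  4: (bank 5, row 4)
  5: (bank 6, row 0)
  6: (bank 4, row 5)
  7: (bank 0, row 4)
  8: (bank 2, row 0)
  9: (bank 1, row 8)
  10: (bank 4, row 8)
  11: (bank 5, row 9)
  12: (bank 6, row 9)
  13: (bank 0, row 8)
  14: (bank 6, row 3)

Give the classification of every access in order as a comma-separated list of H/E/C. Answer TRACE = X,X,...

step 0: bank1 None->8 [EMPTY]
step 1: bank6 10->10 [HIT]
step 2: bank6 10->0 [CONFLICT]
step 3: bank2 None->0 [EMPTY]
step 4: bank5 None->4 [EMPTY]
step 5: bank6 0->0 [HIT]
step 6: bank4 5->5 [HIT]
step 7: bank0 4->4 [HIT]
step 8: bank2 0->0 [HIT]
step 9: bank1 8->8 [HIT]
step 10: bank4 5->8 [CONFLICT]
step 11: bank5 4->9 [CONFLICT]
step 12: bank6 0->9 [CONFLICT]
step 13: bank0 4->8 [CONFLICT]
step 14: bank6 9->3 [CONFLICT]

TRACE = E,H,C,E,E,H,H,H,H,H,C,C,C,C,C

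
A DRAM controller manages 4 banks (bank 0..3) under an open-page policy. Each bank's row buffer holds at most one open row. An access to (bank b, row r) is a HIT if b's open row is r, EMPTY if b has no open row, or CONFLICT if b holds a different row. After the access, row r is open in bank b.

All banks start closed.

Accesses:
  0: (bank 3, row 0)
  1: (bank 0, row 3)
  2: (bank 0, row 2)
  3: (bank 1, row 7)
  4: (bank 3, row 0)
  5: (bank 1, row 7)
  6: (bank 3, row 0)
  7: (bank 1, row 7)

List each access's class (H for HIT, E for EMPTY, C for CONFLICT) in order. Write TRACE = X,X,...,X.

0: bank 3 row 0 — prev None → EMPTY
1: bank 0 row 3 — prev None → EMPTY
2: bank 0 row 2 — prev 3 → CONFLICT
3: bank 1 row 7 — prev None → EMPTY
4: bank 3 row 0 — prev 0 → HIT
5: bank 1 row 7 — prev 7 → HIT
6: bank 3 row 0 — prev 0 → HIT
7: bank 1 row 7 — prev 7 → HIT

TRACE = E,E,C,E,H,H,H,H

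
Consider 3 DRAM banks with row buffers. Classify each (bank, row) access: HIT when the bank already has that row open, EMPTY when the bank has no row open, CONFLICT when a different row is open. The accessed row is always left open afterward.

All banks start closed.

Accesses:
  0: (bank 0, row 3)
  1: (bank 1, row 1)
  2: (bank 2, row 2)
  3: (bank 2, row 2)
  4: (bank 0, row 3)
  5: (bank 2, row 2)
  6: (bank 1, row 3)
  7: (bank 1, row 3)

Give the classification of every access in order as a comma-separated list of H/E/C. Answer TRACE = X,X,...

#0 (0,3) E
#1 (1,1) E
#2 (2,2) E
#3 (2,2) H  (was 2)
#4 (0,3) H  (was 3)
#5 (2,2) H  (was 2)
#6 (1,3) C  (was 1)
#7 (1,3) H  (was 3)

TRACE = E,E,E,H,H,H,C,H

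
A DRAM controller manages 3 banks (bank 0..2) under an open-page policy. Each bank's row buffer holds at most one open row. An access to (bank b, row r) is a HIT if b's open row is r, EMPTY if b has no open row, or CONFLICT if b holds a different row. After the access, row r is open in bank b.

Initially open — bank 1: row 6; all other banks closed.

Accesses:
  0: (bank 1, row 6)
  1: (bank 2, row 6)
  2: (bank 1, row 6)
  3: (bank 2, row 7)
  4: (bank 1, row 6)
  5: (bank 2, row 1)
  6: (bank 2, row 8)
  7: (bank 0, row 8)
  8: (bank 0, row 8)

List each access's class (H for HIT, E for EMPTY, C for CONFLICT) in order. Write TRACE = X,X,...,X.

  [0] b1 r6: had r6 ⇒ H
  [1] b2 r6: no row ⇒ E
  [2] b1 r6: had r6 ⇒ H
  [3] b2 r7: had r6 ⇒ C
  [4] b1 r6: had r6 ⇒ H
  [5] b2 r1: had r7 ⇒ C
  [6] b2 r8: had r1 ⇒ C
  [7] b0 r8: no row ⇒ E
  [8] b0 r8: had r8 ⇒ H

TRACE = H,E,H,C,H,C,C,E,H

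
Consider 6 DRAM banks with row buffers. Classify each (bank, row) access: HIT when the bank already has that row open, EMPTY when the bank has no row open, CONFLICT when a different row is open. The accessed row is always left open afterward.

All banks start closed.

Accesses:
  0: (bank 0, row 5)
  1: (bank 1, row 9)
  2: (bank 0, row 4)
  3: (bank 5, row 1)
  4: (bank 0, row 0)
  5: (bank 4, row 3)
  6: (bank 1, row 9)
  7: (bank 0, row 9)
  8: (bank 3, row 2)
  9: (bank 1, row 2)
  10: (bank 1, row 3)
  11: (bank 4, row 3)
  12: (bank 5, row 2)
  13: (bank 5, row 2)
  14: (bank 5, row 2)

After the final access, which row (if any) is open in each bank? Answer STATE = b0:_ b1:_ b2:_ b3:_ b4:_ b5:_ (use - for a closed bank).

  [0] b0 r5: no row ⇒ E
  [1] b1 r9: no row ⇒ E
  [2] b0 r4: had r5 ⇒ C
  [3] b5 r1: no row ⇒ E
  [4] b0 r0: had r4 ⇒ C
  [5] b4 r3: no row ⇒ E
  [6] b1 r9: had r9 ⇒ H
  [7] b0 r9: had r0 ⇒ C
  [8] b3 r2: no row ⇒ E
  [9] b1 r2: had r9 ⇒ C
  [10] b1 r3: had r2 ⇒ C
  [11] b4 r3: had r3 ⇒ H
  [12] b5 r2: had r1 ⇒ C
  [13] b5 r2: had r2 ⇒ H
  [14] b5 r2: had r2 ⇒ H

STATE = b0:9 b1:3 b2:- b3:2 b4:3 b5:2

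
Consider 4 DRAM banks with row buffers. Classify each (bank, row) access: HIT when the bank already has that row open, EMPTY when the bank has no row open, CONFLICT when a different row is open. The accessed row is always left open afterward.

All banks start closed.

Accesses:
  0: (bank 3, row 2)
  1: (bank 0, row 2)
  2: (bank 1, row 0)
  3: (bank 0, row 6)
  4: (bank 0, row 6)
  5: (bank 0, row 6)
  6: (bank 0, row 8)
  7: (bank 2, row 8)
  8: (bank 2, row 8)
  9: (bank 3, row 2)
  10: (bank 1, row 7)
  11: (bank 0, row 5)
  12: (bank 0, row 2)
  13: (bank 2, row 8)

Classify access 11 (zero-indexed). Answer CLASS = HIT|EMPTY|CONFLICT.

CLASS = CONFLICT

  [0] b3 r2: no row ⇒ E
  [1] b0 r2: no row ⇒ E
  [2] b1 r0: no row ⇒ E
  [3] b0 r6: had r2 ⇒ C
  [4] b0 r6: had r6 ⇒ H
  [5] b0 r6: had r6 ⇒ H
  [6] b0 r8: had r6 ⇒ C
  [7] b2 r8: no row ⇒ E
  [8] b2 r8: had r8 ⇒ H
  [9] b3 r2: had r2 ⇒ H
  [10] b1 r7: had r0 ⇒ C
  [11] b0 r5: had r8 ⇒ C
  [12] b0 r2: had r5 ⇒ C
  [13] b2 r8: had r8 ⇒ H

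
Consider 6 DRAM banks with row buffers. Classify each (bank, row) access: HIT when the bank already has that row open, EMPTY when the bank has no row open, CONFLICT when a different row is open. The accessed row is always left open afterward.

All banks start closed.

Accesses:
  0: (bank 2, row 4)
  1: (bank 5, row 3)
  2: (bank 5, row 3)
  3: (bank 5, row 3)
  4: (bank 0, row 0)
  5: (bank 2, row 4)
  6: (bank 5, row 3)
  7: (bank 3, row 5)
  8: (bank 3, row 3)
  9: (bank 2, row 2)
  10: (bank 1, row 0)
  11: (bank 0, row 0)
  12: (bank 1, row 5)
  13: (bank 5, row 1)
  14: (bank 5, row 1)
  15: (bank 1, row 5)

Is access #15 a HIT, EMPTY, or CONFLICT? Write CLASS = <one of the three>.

CLASS = HIT

0: bank 2 row 4 — prev None → EMPTY
1: bank 5 row 3 — prev None → EMPTY
2: bank 5 row 3 — prev 3 → HIT
3: bank 5 row 3 — prev 3 → HIT
4: bank 0 row 0 — prev None → EMPTY
5: bank 2 row 4 — prev 4 → HIT
6: bank 5 row 3 — prev 3 → HIT
7: bank 3 row 5 — prev None → EMPTY
8: bank 3 row 3 — prev 5 → CONFLICT
9: bank 2 row 2 — prev 4 → CONFLICT
10: bank 1 row 0 — prev None → EMPTY
11: bank 0 row 0 — prev 0 → HIT
12: bank 1 row 5 — prev 0 → CONFLICT
13: bank 5 row 1 — prev 3 → CONFLICT
14: bank 5 row 1 — prev 1 → HIT
15: bank 1 row 5 — prev 5 → HIT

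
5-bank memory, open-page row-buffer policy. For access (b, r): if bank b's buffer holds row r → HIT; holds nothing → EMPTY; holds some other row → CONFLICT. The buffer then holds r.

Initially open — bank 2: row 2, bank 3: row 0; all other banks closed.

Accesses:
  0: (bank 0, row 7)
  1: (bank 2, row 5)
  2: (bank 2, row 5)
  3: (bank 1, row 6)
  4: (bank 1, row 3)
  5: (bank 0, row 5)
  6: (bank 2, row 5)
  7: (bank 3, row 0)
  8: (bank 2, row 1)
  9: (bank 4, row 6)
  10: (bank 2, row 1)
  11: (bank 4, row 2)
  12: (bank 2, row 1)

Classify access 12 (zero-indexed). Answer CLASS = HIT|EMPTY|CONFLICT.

#0 (0,7) E
#1 (2,5) C  (was 2)
#2 (2,5) H  (was 5)
#3 (1,6) E
#4 (1,3) C  (was 6)
#5 (0,5) C  (was 7)
#6 (2,5) H  (was 5)
#7 (3,0) H  (was 0)
#8 (2,1) C  (was 5)
#9 (4,6) E
#10 (2,1) H  (was 1)
#11 (4,2) C  (was 6)
#12 (2,1) H  (was 1)

CLASS = HIT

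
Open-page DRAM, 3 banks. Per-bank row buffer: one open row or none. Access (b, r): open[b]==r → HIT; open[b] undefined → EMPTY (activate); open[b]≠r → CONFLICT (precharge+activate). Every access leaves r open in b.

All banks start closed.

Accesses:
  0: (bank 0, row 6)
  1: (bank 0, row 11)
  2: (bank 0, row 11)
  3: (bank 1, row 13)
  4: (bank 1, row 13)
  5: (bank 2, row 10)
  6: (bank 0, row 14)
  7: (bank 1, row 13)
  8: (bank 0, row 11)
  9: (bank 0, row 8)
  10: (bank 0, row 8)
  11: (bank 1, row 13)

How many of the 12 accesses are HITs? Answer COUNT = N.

COUNT = 5

  [0] b0 r6: no row ⇒ E
  [1] b0 r11: had r6 ⇒ C
  [2] b0 r11: had r11 ⇒ H
  [3] b1 r13: no row ⇒ E
  [4] b1 r13: had r13 ⇒ H
  [5] b2 r10: no row ⇒ E
  [6] b0 r14: had r11 ⇒ C
  [7] b1 r13: had r13 ⇒ H
  [8] b0 r11: had r14 ⇒ C
  [9] b0 r8: had r11 ⇒ C
  [10] b0 r8: had r8 ⇒ H
  [11] b1 r13: had r13 ⇒ H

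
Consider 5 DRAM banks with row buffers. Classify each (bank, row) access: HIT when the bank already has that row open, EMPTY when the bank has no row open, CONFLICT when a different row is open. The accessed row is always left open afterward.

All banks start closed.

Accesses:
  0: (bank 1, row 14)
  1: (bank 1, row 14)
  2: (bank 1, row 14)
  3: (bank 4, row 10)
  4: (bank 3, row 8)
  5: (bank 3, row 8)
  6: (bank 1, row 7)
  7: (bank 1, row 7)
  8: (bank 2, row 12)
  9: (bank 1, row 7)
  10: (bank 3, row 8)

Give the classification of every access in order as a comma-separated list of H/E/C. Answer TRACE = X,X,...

TRACE = E,H,H,E,E,H,C,H,E,H,H

0: bank 1 row 14 — prev None → EMPTY
1: bank 1 row 14 — prev 14 → HIT
2: bank 1 row 14 — prev 14 → HIT
3: bank 4 row 10 — prev None → EMPTY
4: bank 3 row 8 — prev None → EMPTY
5: bank 3 row 8 — prev 8 → HIT
6: bank 1 row 7 — prev 14 → CONFLICT
7: bank 1 row 7 — prev 7 → HIT
8: bank 2 row 12 — prev None → EMPTY
9: bank 1 row 7 — prev 7 → HIT
10: bank 3 row 8 — prev 8 → HIT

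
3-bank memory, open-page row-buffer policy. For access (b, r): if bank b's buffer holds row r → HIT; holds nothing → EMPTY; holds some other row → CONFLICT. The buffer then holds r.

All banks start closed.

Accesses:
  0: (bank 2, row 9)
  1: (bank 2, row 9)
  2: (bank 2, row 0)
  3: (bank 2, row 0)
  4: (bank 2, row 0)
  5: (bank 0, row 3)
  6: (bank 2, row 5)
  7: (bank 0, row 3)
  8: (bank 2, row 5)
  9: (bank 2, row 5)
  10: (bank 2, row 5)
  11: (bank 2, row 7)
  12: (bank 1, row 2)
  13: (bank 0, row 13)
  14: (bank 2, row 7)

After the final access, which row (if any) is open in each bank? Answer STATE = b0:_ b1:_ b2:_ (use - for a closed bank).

STATE = b0:13 b1:2 b2:7

step 0: bank2 None->9 [EMPTY]
step 1: bank2 9->9 [HIT]
step 2: bank2 9->0 [CONFLICT]
step 3: bank2 0->0 [HIT]
step 4: bank2 0->0 [HIT]
step 5: bank0 None->3 [EMPTY]
step 6: bank2 0->5 [CONFLICT]
step 7: bank0 3->3 [HIT]
step 8: bank2 5->5 [HIT]
step 9: bank2 5->5 [HIT]
step 10: bank2 5->5 [HIT]
step 11: bank2 5->7 [CONFLICT]
step 12: bank1 None->2 [EMPTY]
step 13: bank0 3->13 [CONFLICT]
step 14: bank2 7->7 [HIT]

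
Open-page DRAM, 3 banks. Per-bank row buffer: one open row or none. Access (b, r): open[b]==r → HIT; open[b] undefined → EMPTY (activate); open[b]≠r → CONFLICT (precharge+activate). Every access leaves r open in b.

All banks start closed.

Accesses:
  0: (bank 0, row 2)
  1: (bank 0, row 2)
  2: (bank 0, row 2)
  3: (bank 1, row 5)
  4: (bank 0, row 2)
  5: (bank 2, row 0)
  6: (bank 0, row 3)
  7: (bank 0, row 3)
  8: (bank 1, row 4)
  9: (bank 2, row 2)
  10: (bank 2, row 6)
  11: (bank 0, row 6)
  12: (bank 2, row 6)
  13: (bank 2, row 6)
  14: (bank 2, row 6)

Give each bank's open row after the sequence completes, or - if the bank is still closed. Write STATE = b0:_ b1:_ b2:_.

STATE = b0:6 b1:4 b2:6

  [0] b0 r2: no row ⇒ E
  [1] b0 r2: had r2 ⇒ H
  [2] b0 r2: had r2 ⇒ H
  [3] b1 r5: no row ⇒ E
  [4] b0 r2: had r2 ⇒ H
  [5] b2 r0: no row ⇒ E
  [6] b0 r3: had r2 ⇒ C
  [7] b0 r3: had r3 ⇒ H
  [8] b1 r4: had r5 ⇒ C
  [9] b2 r2: had r0 ⇒ C
  [10] b2 r6: had r2 ⇒ C
  [11] b0 r6: had r3 ⇒ C
  [12] b2 r6: had r6 ⇒ H
  [13] b2 r6: had r6 ⇒ H
  [14] b2 r6: had r6 ⇒ H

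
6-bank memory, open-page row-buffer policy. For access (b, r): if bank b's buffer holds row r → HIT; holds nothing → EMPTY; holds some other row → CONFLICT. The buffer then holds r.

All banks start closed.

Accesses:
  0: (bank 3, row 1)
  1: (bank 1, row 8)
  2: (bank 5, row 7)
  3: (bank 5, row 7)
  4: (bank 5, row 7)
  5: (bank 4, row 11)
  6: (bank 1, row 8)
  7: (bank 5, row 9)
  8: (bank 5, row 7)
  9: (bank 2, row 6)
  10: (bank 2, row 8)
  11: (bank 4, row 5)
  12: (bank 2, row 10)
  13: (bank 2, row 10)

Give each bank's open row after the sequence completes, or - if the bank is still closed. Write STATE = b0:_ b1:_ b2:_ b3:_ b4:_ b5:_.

  [0] b3 r1: no row ⇒ E
  [1] b1 r8: no row ⇒ E
  [2] b5 r7: no row ⇒ E
  [3] b5 r7: had r7 ⇒ H
  [4] b5 r7: had r7 ⇒ H
  [5] b4 r11: no row ⇒ E
  [6] b1 r8: had r8 ⇒ H
  [7] b5 r9: had r7 ⇒ C
  [8] b5 r7: had r9 ⇒ C
  [9] b2 r6: no row ⇒ E
  [10] b2 r8: had r6 ⇒ C
  [11] b4 r5: had r11 ⇒ C
  [12] b2 r10: had r8 ⇒ C
  [13] b2 r10: had r10 ⇒ H

STATE = b0:- b1:8 b2:10 b3:1 b4:5 b5:7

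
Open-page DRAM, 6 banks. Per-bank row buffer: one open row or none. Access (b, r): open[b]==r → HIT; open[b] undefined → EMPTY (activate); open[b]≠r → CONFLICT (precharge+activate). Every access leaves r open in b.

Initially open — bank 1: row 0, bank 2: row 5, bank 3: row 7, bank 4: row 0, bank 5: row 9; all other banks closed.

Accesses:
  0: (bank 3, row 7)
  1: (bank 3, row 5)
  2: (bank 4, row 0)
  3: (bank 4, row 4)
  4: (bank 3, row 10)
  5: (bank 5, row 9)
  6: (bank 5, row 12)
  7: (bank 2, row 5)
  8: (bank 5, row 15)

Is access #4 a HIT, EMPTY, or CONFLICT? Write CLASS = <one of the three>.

CLASS = CONFLICT

0: bank 3 row 7 — prev 7 → HIT
1: bank 3 row 5 — prev 7 → CONFLICT
2: bank 4 row 0 — prev 0 → HIT
3: bank 4 row 4 — prev 0 → CONFLICT
4: bank 3 row 10 — prev 5 → CONFLICT
5: bank 5 row 9 — prev 9 → HIT
6: bank 5 row 12 — prev 9 → CONFLICT
7: bank 2 row 5 — prev 5 → HIT
8: bank 5 row 15 — prev 12 → CONFLICT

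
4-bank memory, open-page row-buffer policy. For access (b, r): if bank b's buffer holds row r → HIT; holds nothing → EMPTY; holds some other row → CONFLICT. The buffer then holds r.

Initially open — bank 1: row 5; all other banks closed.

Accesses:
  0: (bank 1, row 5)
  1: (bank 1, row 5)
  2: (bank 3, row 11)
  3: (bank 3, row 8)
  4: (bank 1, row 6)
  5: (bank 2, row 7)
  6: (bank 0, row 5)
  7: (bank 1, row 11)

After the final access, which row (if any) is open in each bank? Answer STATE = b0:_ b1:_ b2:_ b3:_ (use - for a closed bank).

#0 (1,5) H  (was 5)
#1 (1,5) H  (was 5)
#2 (3,11) E
#3 (3,8) C  (was 11)
#4 (1,6) C  (was 5)
#5 (2,7) E
#6 (0,5) E
#7 (1,11) C  (was 6)

STATE = b0:5 b1:11 b2:7 b3:8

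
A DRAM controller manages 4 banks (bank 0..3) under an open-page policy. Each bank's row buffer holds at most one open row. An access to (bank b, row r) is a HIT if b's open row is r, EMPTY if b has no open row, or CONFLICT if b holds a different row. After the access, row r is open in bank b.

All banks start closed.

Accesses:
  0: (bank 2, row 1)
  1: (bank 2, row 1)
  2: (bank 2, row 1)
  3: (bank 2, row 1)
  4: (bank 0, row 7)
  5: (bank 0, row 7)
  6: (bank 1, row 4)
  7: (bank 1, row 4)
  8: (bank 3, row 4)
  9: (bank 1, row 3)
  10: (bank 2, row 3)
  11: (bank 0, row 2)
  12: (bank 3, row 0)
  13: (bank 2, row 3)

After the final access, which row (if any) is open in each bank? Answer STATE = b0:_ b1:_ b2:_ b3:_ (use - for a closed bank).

STATE = b0:2 b1:3 b2:3 b3:0

#0 (2,1) E
#1 (2,1) H  (was 1)
#2 (2,1) H  (was 1)
#3 (2,1) H  (was 1)
#4 (0,7) E
#5 (0,7) H  (was 7)
#6 (1,4) E
#7 (1,4) H  (was 4)
#8 (3,4) E
#9 (1,3) C  (was 4)
#10 (2,3) C  (was 1)
#11 (0,2) C  (was 7)
#12 (3,0) C  (was 4)
#13 (2,3) H  (was 3)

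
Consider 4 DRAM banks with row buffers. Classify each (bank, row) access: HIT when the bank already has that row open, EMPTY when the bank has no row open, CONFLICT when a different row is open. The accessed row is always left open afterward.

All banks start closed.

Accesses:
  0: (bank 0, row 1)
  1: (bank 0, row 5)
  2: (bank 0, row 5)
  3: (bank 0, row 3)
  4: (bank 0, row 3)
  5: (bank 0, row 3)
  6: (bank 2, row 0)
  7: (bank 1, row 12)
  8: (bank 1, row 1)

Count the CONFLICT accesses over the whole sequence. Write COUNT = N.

COUNT = 3

#0 (0,1) E
#1 (0,5) C  (was 1)
#2 (0,5) H  (was 5)
#3 (0,3) C  (was 5)
#4 (0,3) H  (was 3)
#5 (0,3) H  (was 3)
#6 (2,0) E
#7 (1,12) E
#8 (1,1) C  (was 12)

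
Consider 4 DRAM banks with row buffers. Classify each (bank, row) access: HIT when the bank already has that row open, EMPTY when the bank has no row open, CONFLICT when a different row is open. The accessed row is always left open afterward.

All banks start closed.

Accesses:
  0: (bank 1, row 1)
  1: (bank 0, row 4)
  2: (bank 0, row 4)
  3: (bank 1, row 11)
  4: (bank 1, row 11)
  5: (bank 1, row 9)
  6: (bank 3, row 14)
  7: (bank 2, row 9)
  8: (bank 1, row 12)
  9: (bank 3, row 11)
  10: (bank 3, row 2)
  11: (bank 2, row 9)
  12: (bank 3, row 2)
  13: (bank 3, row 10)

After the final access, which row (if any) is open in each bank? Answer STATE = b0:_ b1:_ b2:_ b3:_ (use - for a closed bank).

STATE = b0:4 b1:12 b2:9 b3:10

#0 (1,1) E
#1 (0,4) E
#2 (0,4) H  (was 4)
#3 (1,11) C  (was 1)
#4 (1,11) H  (was 11)
#5 (1,9) C  (was 11)
#6 (3,14) E
#7 (2,9) E
#8 (1,12) C  (was 9)
#9 (3,11) C  (was 14)
#10 (3,2) C  (was 11)
#11 (2,9) H  (was 9)
#12 (3,2) H  (was 2)
#13 (3,10) C  (was 2)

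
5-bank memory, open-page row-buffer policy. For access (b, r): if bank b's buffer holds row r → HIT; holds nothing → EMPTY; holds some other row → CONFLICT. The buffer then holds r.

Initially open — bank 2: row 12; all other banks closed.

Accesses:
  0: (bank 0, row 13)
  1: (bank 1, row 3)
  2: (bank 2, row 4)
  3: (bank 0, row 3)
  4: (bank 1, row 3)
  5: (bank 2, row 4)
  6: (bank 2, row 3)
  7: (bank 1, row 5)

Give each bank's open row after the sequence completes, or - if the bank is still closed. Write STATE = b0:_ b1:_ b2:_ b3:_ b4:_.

step 0: bank0 None->13 [EMPTY]
step 1: bank1 None->3 [EMPTY]
step 2: bank2 12->4 [CONFLICT]
step 3: bank0 13->3 [CONFLICT]
step 4: bank1 3->3 [HIT]
step 5: bank2 4->4 [HIT]
step 6: bank2 4->3 [CONFLICT]
step 7: bank1 3->5 [CONFLICT]

STATE = b0:3 b1:5 b2:3 b3:- b4:-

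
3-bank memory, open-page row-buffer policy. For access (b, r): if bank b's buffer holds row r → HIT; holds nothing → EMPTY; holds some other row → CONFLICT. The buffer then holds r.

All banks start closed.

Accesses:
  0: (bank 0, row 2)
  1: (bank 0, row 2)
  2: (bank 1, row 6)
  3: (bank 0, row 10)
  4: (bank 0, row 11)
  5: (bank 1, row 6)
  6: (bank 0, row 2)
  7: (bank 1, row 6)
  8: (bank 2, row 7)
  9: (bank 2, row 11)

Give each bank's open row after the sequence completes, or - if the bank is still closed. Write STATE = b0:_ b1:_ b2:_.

step 0: bank0 None->2 [EMPTY]
step 1: bank0 2->2 [HIT]
step 2: bank1 None->6 [EMPTY]
step 3: bank0 2->10 [CONFLICT]
step 4: bank0 10->11 [CONFLICT]
step 5: bank1 6->6 [HIT]
step 6: bank0 11->2 [CONFLICT]
step 7: bank1 6->6 [HIT]
step 8: bank2 None->7 [EMPTY]
step 9: bank2 7->11 [CONFLICT]

STATE = b0:2 b1:6 b2:11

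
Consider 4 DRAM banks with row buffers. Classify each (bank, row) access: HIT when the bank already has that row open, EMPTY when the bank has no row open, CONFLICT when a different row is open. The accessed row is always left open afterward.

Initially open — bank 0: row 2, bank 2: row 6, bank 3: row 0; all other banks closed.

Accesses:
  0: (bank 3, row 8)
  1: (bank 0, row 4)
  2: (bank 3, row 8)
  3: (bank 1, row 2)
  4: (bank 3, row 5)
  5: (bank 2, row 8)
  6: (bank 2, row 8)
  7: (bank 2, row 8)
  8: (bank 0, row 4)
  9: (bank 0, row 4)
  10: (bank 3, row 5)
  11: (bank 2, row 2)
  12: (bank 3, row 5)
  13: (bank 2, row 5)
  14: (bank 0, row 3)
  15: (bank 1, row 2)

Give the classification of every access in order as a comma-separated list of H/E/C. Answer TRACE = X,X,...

TRACE = C,C,H,E,C,C,H,H,H,H,H,C,H,C,C,H

  [0] b3 r8: had r0 ⇒ C
  [1] b0 r4: had r2 ⇒ C
  [2] b3 r8: had r8 ⇒ H
  [3] b1 r2: no row ⇒ E
  [4] b3 r5: had r8 ⇒ C
  [5] b2 r8: had r6 ⇒ C
  [6] b2 r8: had r8 ⇒ H
  [7] b2 r8: had r8 ⇒ H
  [8] b0 r4: had r4 ⇒ H
  [9] b0 r4: had r4 ⇒ H
  [10] b3 r5: had r5 ⇒ H
  [11] b2 r2: had r8 ⇒ C
  [12] b3 r5: had r5 ⇒ H
  [13] b2 r5: had r2 ⇒ C
  [14] b0 r3: had r4 ⇒ C
  [15] b1 r2: had r2 ⇒ H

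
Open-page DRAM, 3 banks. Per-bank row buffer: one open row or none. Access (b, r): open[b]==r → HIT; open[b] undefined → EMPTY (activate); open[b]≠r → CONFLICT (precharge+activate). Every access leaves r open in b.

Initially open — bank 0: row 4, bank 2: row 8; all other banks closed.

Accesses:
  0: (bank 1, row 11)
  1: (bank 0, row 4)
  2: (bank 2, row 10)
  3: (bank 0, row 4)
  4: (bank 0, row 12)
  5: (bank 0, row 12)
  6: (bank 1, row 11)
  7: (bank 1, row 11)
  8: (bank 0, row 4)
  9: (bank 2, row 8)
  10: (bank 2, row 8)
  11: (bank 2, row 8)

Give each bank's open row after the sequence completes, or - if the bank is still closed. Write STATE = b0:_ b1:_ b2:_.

0: bank 1 row 11 — prev None → EMPTY
1: bank 0 row 4 — prev 4 → HIT
2: bank 2 row 10 — prev 8 → CONFLICT
3: bank 0 row 4 — prev 4 → HIT
4: bank 0 row 12 — prev 4 → CONFLICT
5: bank 0 row 12 — prev 12 → HIT
6: bank 1 row 11 — prev 11 → HIT
7: bank 1 row 11 — prev 11 → HIT
8: bank 0 row 4 — prev 12 → CONFLICT
9: bank 2 row 8 — prev 10 → CONFLICT
10: bank 2 row 8 — prev 8 → HIT
11: bank 2 row 8 — prev 8 → HIT

STATE = b0:4 b1:11 b2:8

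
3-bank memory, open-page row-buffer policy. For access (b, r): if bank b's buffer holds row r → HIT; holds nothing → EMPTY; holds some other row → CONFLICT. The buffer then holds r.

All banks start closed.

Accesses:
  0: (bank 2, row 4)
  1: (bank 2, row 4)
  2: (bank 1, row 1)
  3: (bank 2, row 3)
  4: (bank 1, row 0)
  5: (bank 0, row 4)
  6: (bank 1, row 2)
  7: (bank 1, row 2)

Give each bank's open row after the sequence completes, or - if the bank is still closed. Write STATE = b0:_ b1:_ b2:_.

STATE = b0:4 b1:2 b2:3

step 0: bank2 None->4 [EMPTY]
step 1: bank2 4->4 [HIT]
step 2: bank1 None->1 [EMPTY]
step 3: bank2 4->3 [CONFLICT]
step 4: bank1 1->0 [CONFLICT]
step 5: bank0 None->4 [EMPTY]
step 6: bank1 0->2 [CONFLICT]
step 7: bank1 2->2 [HIT]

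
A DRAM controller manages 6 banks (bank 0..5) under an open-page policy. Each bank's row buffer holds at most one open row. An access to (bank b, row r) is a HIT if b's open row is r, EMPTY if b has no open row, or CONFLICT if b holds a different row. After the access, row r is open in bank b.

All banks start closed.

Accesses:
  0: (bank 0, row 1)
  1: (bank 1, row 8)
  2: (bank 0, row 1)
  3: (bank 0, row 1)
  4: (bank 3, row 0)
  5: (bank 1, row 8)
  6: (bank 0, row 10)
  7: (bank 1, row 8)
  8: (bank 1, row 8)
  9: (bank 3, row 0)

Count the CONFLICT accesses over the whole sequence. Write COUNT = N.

COUNT = 1

0: bank 0 row 1 — prev None → EMPTY
1: bank 1 row 8 — prev None → EMPTY
2: bank 0 row 1 — prev 1 → HIT
3: bank 0 row 1 — prev 1 → HIT
4: bank 3 row 0 — prev None → EMPTY
5: bank 1 row 8 — prev 8 → HIT
6: bank 0 row 10 — prev 1 → CONFLICT
7: bank 1 row 8 — prev 8 → HIT
8: bank 1 row 8 — prev 8 → HIT
9: bank 3 row 0 — prev 0 → HIT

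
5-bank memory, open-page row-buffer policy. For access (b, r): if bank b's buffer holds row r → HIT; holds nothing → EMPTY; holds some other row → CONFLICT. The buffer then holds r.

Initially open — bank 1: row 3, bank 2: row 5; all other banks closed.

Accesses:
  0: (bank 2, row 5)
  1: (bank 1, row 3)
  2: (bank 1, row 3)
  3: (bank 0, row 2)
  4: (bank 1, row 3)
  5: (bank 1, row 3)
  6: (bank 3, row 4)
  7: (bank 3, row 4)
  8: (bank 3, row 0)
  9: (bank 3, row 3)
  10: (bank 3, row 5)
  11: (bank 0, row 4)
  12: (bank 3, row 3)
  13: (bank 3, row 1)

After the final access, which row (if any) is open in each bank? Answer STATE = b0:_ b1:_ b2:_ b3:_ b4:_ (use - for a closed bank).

STATE = b0:4 b1:3 b2:5 b3:1 b4:-

  [0] b2 r5: had r5 ⇒ H
  [1] b1 r3: had r3 ⇒ H
  [2] b1 r3: had r3 ⇒ H
  [3] b0 r2: no row ⇒ E
  [4] b1 r3: had r3 ⇒ H
  [5] b1 r3: had r3 ⇒ H
  [6] b3 r4: no row ⇒ E
  [7] b3 r4: had r4 ⇒ H
  [8] b3 r0: had r4 ⇒ C
  [9] b3 r3: had r0 ⇒ C
  [10] b3 r5: had r3 ⇒ C
  [11] b0 r4: had r2 ⇒ C
  [12] b3 r3: had r5 ⇒ C
  [13] b3 r1: had r3 ⇒ C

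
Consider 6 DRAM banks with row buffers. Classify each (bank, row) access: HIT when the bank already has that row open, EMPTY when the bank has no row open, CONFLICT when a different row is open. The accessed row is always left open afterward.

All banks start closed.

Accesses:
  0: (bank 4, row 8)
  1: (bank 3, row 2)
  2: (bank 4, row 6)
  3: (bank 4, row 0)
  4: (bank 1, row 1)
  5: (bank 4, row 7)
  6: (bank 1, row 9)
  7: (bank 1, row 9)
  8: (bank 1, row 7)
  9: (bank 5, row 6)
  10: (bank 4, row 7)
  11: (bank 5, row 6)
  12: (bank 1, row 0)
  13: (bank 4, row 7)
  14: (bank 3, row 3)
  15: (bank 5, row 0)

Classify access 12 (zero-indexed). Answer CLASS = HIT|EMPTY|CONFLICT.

  [0] b4 r8: no row ⇒ E
  [1] b3 r2: no row ⇒ E
  [2] b4 r6: had r8 ⇒ C
  [3] b4 r0: had r6 ⇒ C
  [4] b1 r1: no row ⇒ E
  [5] b4 r7: had r0 ⇒ C
  [6] b1 r9: had r1 ⇒ C
  [7] b1 r9: had r9 ⇒ H
  [8] b1 r7: had r9 ⇒ C
  [9] b5 r6: no row ⇒ E
  [10] b4 r7: had r7 ⇒ H
  [11] b5 r6: had r6 ⇒ H
  [12] b1 r0: had r7 ⇒ C
  [13] b4 r7: had r7 ⇒ H
  [14] b3 r3: had r2 ⇒ C
  [15] b5 r0: had r6 ⇒ C

CLASS = CONFLICT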